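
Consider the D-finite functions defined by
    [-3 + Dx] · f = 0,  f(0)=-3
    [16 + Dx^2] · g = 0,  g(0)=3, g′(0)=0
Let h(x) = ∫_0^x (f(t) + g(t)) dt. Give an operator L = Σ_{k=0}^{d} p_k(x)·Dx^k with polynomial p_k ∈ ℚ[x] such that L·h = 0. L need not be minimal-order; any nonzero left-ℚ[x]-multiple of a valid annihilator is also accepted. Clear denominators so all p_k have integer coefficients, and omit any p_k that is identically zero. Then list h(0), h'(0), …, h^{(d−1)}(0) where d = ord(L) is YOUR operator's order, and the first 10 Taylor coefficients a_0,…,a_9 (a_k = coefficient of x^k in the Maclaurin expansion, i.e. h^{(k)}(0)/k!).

L = -48·Dx + 16·Dx^2 - 3·Dx^3 + Dx^4  (order 4).
h: a_k = 0, 0, -9/2, -25/2, -27/8, 35/8, -81/80, -965/336, -729/4480, 1685/3456, …
ICs: h(0) = 0, h′(0) = 0, h′′(0) = -9, h′′′(0) = -75.

f: a_k = -3, -9, -27/2, -27/2, -81/8, -243/40, -243/80, -729/560, -2187/4480, -729/4480, …
g: a_k = 3, 0, -24, 0, 32, 0, -256/15, 0, 512/105, 0, …
Sum ⇒ L₀ = lclm(L_f,L_g) in ℚ(x)⟨Dx⟩.
h=∫₀ˣh₀: take L = L₀·Dx.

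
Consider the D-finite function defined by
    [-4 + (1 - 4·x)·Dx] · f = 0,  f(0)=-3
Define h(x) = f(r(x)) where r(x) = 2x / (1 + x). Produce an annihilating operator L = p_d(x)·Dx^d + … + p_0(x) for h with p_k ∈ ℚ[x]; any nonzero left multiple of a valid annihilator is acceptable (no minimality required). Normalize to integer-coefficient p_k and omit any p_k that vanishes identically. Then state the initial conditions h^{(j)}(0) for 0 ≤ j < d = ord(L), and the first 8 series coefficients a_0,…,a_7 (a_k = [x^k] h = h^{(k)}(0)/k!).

f: a_k = -3, -12, -48, -192, -768, -3072, -12288, -49152, …
Change of var in L_f (x↦r) gives L₀.
L = 8 + (-1 + 6·x + 7·x^2)·Dx  (order 1).
h: a_k = -3, -24, -168, -1176, -8232, -57624, -403368, -2823576, …
ICs: h(0) = -3.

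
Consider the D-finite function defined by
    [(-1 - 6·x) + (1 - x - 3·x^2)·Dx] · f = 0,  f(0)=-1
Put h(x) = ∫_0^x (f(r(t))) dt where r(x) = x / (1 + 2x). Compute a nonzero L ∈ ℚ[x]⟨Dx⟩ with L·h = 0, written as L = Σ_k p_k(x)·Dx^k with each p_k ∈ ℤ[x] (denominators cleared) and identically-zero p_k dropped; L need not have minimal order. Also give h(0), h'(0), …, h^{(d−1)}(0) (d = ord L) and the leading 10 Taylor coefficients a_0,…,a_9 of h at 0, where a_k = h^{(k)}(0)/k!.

f: a_k = -1, -1, -4, -7, -19, -40, -97, -217, -508, -1159, …
h₀=f(r): pull back L_f along r ⇒ L₀.
Integrate: L := L₀·Dx.
L = (1 + 8·x)·Dx + (-1 - 5·x - 5·x^2 + 2·x^3)·Dx^2  (order 2).
h: a_k = 0, -1, -1/2, -2/3, 5/4, -17/5, 28/3, -185/7, 611/8, -2018/9, …
ICs: h(0) = 0, h′(0) = -1.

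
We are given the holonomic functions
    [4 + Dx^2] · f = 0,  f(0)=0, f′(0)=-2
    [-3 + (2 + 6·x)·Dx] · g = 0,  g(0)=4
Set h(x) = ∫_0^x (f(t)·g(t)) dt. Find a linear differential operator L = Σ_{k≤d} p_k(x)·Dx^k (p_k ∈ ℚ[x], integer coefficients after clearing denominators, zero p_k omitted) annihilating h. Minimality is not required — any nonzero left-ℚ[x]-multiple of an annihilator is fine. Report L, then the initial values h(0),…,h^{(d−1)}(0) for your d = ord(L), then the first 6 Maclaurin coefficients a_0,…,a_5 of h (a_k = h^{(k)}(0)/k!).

L = (43 + 96·x + 144·x^2)·Dx + (-12 - 36·x)·Dx^2 + (4 + 24·x + 36·x^2)·Dx^3  (order 3).
h: a_k = 0, 0, -4, -4, 43/12, -11/10, …
ICs: h(0) = 0, h′(0) = 0, h′′(0) = -8.

f: a_k = 0, -2, 0, 4/3, 0, -4/15, …
g: a_k = 4, 6, -9/2, 27/4, -405/32, 1701/64, …
Product ⇒ symmetric product L₀, ord ≤ 2.
h=∫h₀ ⇒ L = L₀·Dx.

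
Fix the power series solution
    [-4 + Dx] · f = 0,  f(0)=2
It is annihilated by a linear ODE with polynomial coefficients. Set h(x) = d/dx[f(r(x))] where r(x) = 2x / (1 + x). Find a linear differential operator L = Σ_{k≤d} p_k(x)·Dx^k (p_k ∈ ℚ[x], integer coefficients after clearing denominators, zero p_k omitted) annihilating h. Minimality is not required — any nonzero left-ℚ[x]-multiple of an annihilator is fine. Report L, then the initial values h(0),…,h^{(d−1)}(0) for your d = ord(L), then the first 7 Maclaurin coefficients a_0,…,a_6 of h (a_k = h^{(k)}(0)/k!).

f: a_k = 2, 8, 16, 64/3, 64/3, 256/15, 512/45, …
h₀=f(r): pull back L_f along r ⇒ L₀.
Differentiate: ansatz ord ≤ ord L₀ ⇒ L.
L = (6 - 2·x) + (-1 - 2·x - x^2)·Dx  (order 1).
h: a_k = 16, 96, 176, 64/3, -176, 736/15, 6448/45, …
ICs: h(0) = 16.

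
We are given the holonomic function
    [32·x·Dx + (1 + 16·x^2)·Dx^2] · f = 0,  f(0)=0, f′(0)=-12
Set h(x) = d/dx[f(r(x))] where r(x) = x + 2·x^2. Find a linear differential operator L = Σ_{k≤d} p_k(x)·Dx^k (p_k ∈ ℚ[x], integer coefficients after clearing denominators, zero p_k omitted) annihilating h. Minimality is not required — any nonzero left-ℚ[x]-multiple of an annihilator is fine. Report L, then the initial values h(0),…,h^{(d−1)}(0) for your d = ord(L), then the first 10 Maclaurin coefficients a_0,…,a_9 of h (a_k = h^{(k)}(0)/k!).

L = (-4 + 32·x + 256·x^2 + 768·x^3 + 768·x^4) + (1 + 4·x + 16·x^2 + 128·x^3 + 320·x^4 + 256·x^5)·Dx  (order 1).
h: a_k = -12, -48, 192, 1536, 768, -33792, -122880, 393216, 4079616, 3735552, …
ICs: h(0) = -12.

f: a_k = 0, -12, 0, 64, 0, -3072/5, 0, 49152/7, 0, -262144/3, …
Change of var in L_f (x↦r) gives L₀.
Derive L from L₀ (diff closure).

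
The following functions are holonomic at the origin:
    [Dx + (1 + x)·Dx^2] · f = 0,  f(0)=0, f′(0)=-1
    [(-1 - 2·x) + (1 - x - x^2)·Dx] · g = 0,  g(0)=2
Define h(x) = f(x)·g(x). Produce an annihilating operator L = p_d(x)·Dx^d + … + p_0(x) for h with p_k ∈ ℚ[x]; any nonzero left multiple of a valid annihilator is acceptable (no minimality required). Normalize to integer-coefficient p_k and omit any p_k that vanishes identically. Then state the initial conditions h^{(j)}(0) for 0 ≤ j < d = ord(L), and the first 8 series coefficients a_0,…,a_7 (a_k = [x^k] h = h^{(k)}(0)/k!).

L = (3 + 4·x) + (1 + 7·x + 5·x^2)·Dx + (-1 + 2·x^2 + x^3)·Dx^2  (order 2).
h: a_k = 0, -2, -1, -11/3, -25/6, -247/30, -181/15, -1441/70, …
ICs: h(0) = 0, h′(0) = -2.

f: a_k = 0, -1, 1/2, -1/3, 1/4, -1/5, 1/6, -1/7, …
g: a_k = 2, 2, 4, 6, 10, 16, 26, 42, …
Product ⇒ symmetric product L₀, ord ≤ 2.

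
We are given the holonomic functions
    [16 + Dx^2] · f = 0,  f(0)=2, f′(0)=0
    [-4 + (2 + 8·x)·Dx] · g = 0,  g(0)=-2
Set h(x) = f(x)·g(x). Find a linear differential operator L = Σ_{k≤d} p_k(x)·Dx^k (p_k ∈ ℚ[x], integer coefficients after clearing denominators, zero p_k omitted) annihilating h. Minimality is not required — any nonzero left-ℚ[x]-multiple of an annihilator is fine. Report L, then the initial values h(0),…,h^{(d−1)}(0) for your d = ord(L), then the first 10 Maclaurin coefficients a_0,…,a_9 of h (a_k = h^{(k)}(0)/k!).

L = (28 + 128·x + 256·x^2) + (-4 - 16·x)·Dx + (1 + 8·x + 16·x^2)·Dx^2  (order 2).
h: a_k = -4, -8, 40, 48, -200/3, -208/3, 5584/45, -12832/45, 352376/315, -431408/105, …
ICs: h(0) = -4, h′(0) = -8.

f: a_k = 2, 0, -16, 0, 64/3, 0, -512/45, 0, 1024/315, 0, …
g: a_k = -2, -4, 4, -8, 20, -56, 168, -528, 1716, -5720, …
L₀ := L_f ⊗_s L_g (sym. prod.), ord ≤ 2.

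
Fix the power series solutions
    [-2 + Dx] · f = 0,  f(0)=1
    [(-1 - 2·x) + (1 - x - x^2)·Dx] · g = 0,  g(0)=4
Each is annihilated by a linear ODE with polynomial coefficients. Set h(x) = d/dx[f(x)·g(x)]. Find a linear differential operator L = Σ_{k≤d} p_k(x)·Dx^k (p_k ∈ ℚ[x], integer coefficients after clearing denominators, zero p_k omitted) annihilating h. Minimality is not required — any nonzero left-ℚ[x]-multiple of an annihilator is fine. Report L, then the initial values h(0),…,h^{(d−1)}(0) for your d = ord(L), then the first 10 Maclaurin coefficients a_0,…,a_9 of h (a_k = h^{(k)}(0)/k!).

f: a_k = 1, 2, 2, 4/3, 2/3, 4/15, 4/45, 8/315, 2/315, 4/2835, …
g: a_k = 4, 4, 8, 12, 20, 32, 52, 84, 136, 220, …
L₀ := L_f ⊗_s L_g (sym. prod.), ord ≤ 1.
Derive L from L₀ (diff closure).
L = (12 + 2·x - 10·x^2 + 4·x^4) + (-3 + 3·x + 5·x^2 - 2·x^3 - 2·x^4)·Dx  (order 1).
h: a_k = 12, 48, 124, 272, 552, 16088/15, 10124/5, 393152/105, 2146948/315, 11579464/945, …
ICs: h(0) = 12.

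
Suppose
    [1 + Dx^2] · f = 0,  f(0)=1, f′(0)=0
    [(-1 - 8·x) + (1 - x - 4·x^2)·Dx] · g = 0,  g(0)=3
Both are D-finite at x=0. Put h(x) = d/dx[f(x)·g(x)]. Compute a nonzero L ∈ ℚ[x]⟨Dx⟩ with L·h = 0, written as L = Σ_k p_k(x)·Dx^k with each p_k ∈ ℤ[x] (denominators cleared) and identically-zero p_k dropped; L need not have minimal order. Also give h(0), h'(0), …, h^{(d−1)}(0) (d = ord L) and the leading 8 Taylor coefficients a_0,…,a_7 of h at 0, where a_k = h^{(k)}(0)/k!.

L = (159 - 2·x - 7·x^2 + 8·x^3 + 16·x^4) + (22 + 178·x + 24·x^2 + 64·x^3)·Dx + (-7 + 6·x + 25·x^2 + 8·x^3 + 16·x^4)·Dx^2  (order 2).
h: a_k = 3, 27, 153/2, 637/2, 7265/8, 120029/40, 2060723/240, 14457427/560, …
ICs: h(0) = 3, h′(0) = 27.

f: a_k = 1, 0, -1/2, 0, 1/24, 0, -1/720, 0, …
g: a_k = 3, 3, 15, 27, 87, 195, 543, 1323, …
Sym-product of L_f,L_g gives L₀ (≤ ord 2).
Derive L from L₀ (diff closure).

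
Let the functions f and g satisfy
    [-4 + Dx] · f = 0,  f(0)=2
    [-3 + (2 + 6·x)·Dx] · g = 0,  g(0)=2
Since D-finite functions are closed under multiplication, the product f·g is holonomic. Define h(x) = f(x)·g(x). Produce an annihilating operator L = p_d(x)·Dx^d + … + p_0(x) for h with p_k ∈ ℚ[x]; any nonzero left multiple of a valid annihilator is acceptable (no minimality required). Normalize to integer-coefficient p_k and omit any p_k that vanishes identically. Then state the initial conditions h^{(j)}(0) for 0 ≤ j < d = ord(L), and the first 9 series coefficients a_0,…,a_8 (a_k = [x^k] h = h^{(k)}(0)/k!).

L = (-11 - 24·x) + (2 + 6·x)·Dx  (order 1).
h: a_k = 4, 22, 103/2, 953/12, 8161/96, 76883/960, 497863/11520, 9695729/161280, -133285631/2580480, …
ICs: h(0) = 4.

f: a_k = 2, 8, 16, 64/3, 64/3, 256/15, 512/45, 2048/315, 1024/315, …
g: a_k = 2, 3, -9/4, 27/8, -405/64, 1701/128, -15309/512, 72171/1024, -2814669/16384, …
Product ⇒ symmetric product L₀, ord ≤ 1.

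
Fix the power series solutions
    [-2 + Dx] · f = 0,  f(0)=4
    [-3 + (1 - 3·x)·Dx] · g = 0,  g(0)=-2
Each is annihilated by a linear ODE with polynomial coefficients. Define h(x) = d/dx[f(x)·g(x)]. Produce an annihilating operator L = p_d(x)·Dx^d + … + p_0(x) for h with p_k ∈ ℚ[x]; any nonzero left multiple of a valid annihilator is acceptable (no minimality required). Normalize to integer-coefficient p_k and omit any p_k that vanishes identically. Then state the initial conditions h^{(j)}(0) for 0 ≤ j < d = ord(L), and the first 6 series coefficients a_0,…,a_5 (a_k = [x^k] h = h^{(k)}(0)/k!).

L = (34 - 60·x + 36·x^2) + (-5 + 21·x - 18·x^2)·Dx  (order 1).
h: a_k = -40, -272, -1256, -15136/3, -56792/3, -204464/3, …
ICs: h(0) = -40.

f: a_k = 4, 8, 8, 16/3, 8/3, 16/15, …
g: a_k = -2, -6, -18, -54, -162, -486, …
f·g: L₀ = L_f ⊗_s L_g, ord ≤ 1·1.
h=h₀': d/dx-closure on L₀ ⇒ L.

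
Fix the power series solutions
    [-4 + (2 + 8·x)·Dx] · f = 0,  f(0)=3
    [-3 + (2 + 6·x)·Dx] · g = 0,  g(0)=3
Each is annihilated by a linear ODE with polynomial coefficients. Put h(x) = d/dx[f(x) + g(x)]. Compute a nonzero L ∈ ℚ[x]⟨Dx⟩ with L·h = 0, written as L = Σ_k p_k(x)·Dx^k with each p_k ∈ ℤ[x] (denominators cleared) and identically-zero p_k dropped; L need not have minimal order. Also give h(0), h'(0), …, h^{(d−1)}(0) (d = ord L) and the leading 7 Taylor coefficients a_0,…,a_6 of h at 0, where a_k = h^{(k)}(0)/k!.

f: a_k = 3, 6, -6, 12, -30, 84, -252, …
g: a_k = 3, 9/2, -27/8, 81/16, -1215/128, 5103/256, -45927/1024, …
L₀ := lclm(L_f,L_g); ord L₀ ≤ 1+1.
h=h₀': d/dx-closure on L₀ ⇒ L.
L = -18 + (-21 - 72·x)·Dx + (-2 - 14·x - 24·x^2)·Dx^2  (order 2).
h: a_k = 21/2, -75/4, 819/16, -5055/32, 133035/256, -911925/512, 12869703/2048, …
ICs: h(0) = 21/2, h′(0) = -75/4.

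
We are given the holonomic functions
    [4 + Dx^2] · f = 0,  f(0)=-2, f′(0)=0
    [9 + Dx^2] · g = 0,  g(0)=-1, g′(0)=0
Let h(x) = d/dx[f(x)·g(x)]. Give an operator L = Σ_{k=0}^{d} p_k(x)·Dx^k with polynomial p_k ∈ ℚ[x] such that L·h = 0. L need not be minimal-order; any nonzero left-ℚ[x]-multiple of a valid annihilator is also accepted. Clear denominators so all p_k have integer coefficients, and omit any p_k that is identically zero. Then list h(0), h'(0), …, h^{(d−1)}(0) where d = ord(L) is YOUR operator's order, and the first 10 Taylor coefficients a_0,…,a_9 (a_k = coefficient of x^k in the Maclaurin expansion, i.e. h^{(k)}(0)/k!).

L = 25 + 26·Dx^2 + Dx^4  (order 4).
h: a_k = 0, -26, 0, 313/3, 0, -7813/60, 0, 195313/2520, 0, -4882813/181440, …
ICs: h(0) = 0, h′(0) = -26, h′′(0) = 0, h′′′(0) = 626.

f: a_k = -2, 0, 4, 0, -4/3, 0, 8/45, 0, -4/315, 0, …
g: a_k = -1, 0, 9/2, 0, -27/8, 0, 81/80, 0, -729/4480, 0, …
Product ⇒ symmetric product L₀, ord ≤ 4.
Differentiate: ansatz ord ≤ ord L₀ ⇒ L.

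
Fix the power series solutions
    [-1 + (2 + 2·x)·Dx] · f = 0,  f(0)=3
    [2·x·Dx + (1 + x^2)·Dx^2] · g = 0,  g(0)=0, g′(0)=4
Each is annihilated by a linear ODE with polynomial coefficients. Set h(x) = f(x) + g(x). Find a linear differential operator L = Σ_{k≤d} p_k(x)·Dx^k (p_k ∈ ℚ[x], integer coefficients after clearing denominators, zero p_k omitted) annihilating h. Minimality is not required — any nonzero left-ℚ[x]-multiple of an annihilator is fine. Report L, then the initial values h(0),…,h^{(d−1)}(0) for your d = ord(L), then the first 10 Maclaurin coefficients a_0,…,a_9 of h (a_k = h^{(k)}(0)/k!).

f: a_k = 3, 3/2, -3/8, 3/16, -15/128, 21/256, -63/1024, 99/2048, -1287/32768, 2145/65536, …
g: a_k = 0, 4, 0, -4/3, 0, 4/5, 0, -4/7, 0, 4/9, …
h₀=f+g: left-lcm gives L₀, ord ≤ 3.
L = (-4 - 10·x + 12·x^2 + 6·x^3)·Dx + (-11 - 16·x + 10·x^2 + 48·x^3 + 21·x^4)·Dx^2 + (-2 + 6·x + 12·x^2 + 12·x^3 + 14·x^4 + 6·x^5)·Dx^3  (order 3).
h: a_k = 3, 11/2, -3/8, -55/48, -15/128, 1129/1280, -63/1024, -7499/14336, -1287/32768, 281449/589824, …
ICs: h(0) = 3, h′(0) = 11/2, h′′(0) = -3/4.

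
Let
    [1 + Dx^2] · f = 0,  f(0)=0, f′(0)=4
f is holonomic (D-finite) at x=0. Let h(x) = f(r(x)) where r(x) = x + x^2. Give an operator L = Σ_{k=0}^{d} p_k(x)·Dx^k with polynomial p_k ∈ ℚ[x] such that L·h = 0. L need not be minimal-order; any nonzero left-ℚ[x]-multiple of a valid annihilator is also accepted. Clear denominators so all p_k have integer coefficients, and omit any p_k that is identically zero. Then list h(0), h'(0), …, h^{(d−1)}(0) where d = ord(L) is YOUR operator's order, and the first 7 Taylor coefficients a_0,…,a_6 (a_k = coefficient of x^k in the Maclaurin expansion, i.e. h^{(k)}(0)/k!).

L = (1 + 6·x + 12·x^2 + 8·x^3) - 2·Dx + (1 + 2·x)·Dx^2  (order 2).
h: a_k = 0, 4, 4, -2/3, -2, -59/30, -1/2, …
ICs: h(0) = 0, h′(0) = 4.

f: a_k = 0, 4, 0, -2/3, 0, 1/30, 0, …
h₀=f(r): pull back L_f along r ⇒ L₀.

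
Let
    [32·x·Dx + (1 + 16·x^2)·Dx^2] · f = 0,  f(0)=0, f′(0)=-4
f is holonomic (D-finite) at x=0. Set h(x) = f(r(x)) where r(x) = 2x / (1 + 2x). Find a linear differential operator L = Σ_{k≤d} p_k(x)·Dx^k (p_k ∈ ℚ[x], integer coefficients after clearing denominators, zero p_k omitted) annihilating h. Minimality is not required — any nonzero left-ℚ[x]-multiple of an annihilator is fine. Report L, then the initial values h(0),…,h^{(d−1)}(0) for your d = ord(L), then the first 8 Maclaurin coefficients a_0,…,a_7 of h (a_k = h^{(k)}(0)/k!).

L = (4 + 136·x)·Dx + (1 + 4·x + 68·x^2)·Dx^2  (order 2).
h: a_k = 0, -8, 16, 416/3, -960, -12928/5, 156416/3, -372224/7, …
ICs: h(0) = 0, h′(0) = -8.

f: a_k = 0, -4, 0, 64/3, 0, -1024/5, 0, 16384/7, …
Change of var in L_f (x↦r) gives L₀.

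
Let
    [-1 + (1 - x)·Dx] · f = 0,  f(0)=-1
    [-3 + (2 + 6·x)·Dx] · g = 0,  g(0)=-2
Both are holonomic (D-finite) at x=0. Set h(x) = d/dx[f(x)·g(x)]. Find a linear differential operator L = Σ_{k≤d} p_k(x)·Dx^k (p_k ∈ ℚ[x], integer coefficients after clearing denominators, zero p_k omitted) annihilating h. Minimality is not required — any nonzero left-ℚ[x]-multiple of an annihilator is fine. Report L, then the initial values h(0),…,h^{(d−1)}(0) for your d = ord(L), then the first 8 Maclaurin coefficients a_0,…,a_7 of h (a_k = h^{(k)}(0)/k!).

f: a_k = -1, -1, -1, -1, -1, -1, -1, -1, …
g: a_k = -2, -3, 9/4, -27/8, 405/64, -1701/128, 15309/512, -72171/1024, …
Sym-product of L_f,L_g gives L₀ (≤ ord 1).
Derive L from L₀ (diff closure).
L = (11 + 90·x + 27·x^2) + (-10 - 26·x + 18·x^2 + 18·x^3)·Dx  (order 1).
h: a_k = 5, 11/2, 147/8, -13/16, 8375/128, -25827/256, 384671/1024, -1935421/2048, …
ICs: h(0) = 5.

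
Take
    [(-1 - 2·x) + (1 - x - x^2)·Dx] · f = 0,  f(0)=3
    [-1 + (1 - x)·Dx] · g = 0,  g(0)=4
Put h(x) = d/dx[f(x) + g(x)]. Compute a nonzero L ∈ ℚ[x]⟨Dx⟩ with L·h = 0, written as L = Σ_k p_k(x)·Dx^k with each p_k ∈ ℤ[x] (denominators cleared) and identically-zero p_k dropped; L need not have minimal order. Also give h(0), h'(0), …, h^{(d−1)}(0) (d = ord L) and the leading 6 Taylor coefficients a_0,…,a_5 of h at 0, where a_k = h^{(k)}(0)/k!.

f: a_k = 3, 3, 6, 9, 15, 24, …
g: a_k = 4, 4, 4, 4, 4, 4, …
Sum ⇒ L₀ = lclm(L_f,L_g) in ℚ(x)⟨Dx⟩.
Derive L from L₀ (diff closure).
L = (-6 - 24·x - 24·x^3 + 6·x^4) + (6 + 6·x - 6·x^2 - 21·x^4 + 6·x^5)·Dx + (-1 + 2·x - 3·x^2 + 6·x^3 - 2·x^4 - 3·x^5 + x^6)·Dx^2  (order 2).
h: a_k = 7, 20, 39, 76, 140, 258, …
ICs: h(0) = 7, h′(0) = 20.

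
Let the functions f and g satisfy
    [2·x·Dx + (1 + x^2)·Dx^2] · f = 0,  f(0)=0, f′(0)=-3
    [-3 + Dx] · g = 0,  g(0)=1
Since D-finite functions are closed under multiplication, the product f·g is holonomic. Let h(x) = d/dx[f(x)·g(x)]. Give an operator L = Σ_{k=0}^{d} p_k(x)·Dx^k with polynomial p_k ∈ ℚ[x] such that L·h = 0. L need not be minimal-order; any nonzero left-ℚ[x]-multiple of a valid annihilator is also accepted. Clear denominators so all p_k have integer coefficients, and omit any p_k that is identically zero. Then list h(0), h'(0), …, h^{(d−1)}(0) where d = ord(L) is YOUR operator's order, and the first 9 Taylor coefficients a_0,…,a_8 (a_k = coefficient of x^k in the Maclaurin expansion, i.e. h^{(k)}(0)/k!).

L = (21 - 36·x + 72·x^2 - 36·x^3 + 27·x^4) + (-16 + 18·x - 42·x^2 + 18·x^3 - 18·x^4)·Dx + (3 - 2·x + 6·x^2 - 2·x^3 + 3·x^4)·Dx^2  (order 2).
h: a_k = -3, -18, -75/2, -42, -249/8, -81/4, -1083/80, -387/70, 3813/4480, …
ICs: h(0) = -3, h′(0) = -18.

f: a_k = 0, -3, 0, 1, 0, -3/5, 0, 3/7, 0, …
g: a_k = 1, 3, 9/2, 9/2, 27/8, 81/40, 81/80, 243/560, 729/4480, …
f·g: L₀ = L_f ⊗_s L_g, ord ≤ 2·1.
Derive L from L₀ (diff closure).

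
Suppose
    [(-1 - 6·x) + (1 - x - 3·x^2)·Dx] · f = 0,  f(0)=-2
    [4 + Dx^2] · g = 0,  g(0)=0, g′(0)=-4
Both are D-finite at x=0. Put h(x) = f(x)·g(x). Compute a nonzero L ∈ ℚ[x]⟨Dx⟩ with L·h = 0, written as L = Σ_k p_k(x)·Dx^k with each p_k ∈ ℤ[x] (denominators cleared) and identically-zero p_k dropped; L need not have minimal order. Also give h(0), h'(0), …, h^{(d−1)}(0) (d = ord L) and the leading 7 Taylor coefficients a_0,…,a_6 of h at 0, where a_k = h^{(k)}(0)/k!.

L = (2 + 4·x + 12·x^2) + (2 + 12·x)·Dx + (-1 + x + 3·x^2)·Dx^2  (order 2).
h: a_k = 0, 8, 8, 80/3, 152/3, 1976/15, 4256/15, …
ICs: h(0) = 0, h′(0) = 8.

f: a_k = -2, -2, -8, -14, -38, -80, -194, …
g: a_k = 0, -4, 0, 8/3, 0, -8/15, 0, …
Sym-product of L_f,L_g gives L₀ (≤ ord 2).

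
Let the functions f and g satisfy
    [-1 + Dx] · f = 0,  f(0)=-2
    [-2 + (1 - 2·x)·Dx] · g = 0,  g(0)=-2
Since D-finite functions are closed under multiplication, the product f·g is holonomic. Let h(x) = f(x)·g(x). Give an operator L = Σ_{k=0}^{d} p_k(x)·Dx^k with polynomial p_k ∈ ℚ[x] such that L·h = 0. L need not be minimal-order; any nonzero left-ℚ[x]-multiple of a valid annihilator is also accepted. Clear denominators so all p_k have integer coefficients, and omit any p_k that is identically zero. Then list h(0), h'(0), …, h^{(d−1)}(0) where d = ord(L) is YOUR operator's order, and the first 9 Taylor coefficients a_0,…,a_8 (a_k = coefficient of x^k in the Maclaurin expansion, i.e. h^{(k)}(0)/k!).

L = (3 - 2·x) + (-1 + 2·x)·Dx  (order 1).
h: a_k = 4, 12, 26, 158/3, 211/2, 6331/30, 75973/180, 354541/420, 17017969/10080, …
ICs: h(0) = 4.

f: a_k = -2, -2, -1, -1/3, -1/12, -1/60, -1/360, -1/2520, -1/20160, …
g: a_k = -2, -4, -8, -16, -32, -64, -128, -256, -512, …
h₀=f·g: eliminate ⇒ L₀, order ≤ 1·1.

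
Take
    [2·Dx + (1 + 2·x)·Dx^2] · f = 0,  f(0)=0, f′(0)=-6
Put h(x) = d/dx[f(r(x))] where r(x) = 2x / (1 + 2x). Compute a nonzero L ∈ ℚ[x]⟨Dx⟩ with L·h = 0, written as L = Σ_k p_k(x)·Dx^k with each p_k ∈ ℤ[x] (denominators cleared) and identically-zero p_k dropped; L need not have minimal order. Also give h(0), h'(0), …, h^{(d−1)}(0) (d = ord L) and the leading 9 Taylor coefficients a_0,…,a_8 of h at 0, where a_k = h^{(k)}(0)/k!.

f: a_k = 0, -6, 6, -8, 12, -96/5, 32, -384/7, 96, …
Substitute x→r, Dx→(1/r')Dx; clear ⇒ L₀.
Differentiate: ansatz ord ≤ ord L₀ ⇒ L.
L = (8 + 24·x) + (1 + 8·x + 12·x^2)·Dx  (order 1).
h: a_k = -12, 96, -624, 3840, -23232, 139776, -839424, 5038080, -30231552, …
ICs: h(0) = -12.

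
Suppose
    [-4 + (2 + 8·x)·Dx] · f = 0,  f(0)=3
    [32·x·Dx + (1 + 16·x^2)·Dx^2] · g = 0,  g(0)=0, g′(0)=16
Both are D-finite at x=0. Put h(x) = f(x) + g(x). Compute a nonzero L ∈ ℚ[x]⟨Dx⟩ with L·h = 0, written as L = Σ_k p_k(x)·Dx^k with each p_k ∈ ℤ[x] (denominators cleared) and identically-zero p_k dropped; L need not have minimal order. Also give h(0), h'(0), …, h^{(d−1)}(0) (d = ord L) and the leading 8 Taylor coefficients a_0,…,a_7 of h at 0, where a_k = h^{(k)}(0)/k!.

f: a_k = 3, 6, -6, 12, -30, 84, -252, 792, …
g: a_k = 0, 16, 0, -256/3, 0, 4096/5, 0, -65536/7, …
Weyl lclm of L_f,L_g ⇒ L₀ (ord ≤ 3).
L = (-32 - 320·x + 1536·x^2 + 3072·x^3)·Dx + (-22 - 128·x + 320·x^2 + 6144·x^3 + 10752·x^4)·Dx^2 + (-1 + 12·x + 96·x^2 + 384·x^3 + 1792·x^4 + 3072·x^5)·Dx^3  (order 3).
h: a_k = 3, 22, -6, -220/3, -30, 4516/5, -252, -59992/7, …
ICs: h(0) = 3, h′(0) = 22, h′′(0) = -12.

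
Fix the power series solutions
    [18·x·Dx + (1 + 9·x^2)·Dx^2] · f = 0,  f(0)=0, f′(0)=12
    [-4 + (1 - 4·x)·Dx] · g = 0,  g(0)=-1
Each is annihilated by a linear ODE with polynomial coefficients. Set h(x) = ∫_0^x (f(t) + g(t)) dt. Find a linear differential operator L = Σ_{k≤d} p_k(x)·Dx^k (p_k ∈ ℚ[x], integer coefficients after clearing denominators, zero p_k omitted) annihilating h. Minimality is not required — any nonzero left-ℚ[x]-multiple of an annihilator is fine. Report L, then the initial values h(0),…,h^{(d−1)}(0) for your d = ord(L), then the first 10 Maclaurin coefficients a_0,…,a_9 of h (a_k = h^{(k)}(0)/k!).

f: a_k = 0, 12, 0, -36, 0, 972/5, 0, -8748/7, 0, 8748, …
g: a_k = -1, -4, -16, -64, -256, -1024, -4096, -16384, -65536, -262144, …
Weyl lclm of L_f,L_g ⇒ L₀ (ord ≤ 3).
Integrate: L := L₀·Dx.
L = (72 - 1152·x - 1944·x^2)·Dx^2 + (-57 + 72·x - 765·x^2 - 1944·x^3)·Dx^3 + (4 - 7·x - 63·x^3 - 324·x^4)·Dx^4  (order 4).
h: a_k = 0, -1, 4, -16/3, -25, -256/5, -2074/15, -4096/7, -30859/14, -65536/9, …
ICs: h(0) = 0, h′(0) = -1, h′′(0) = 8, h′′′(0) = -32.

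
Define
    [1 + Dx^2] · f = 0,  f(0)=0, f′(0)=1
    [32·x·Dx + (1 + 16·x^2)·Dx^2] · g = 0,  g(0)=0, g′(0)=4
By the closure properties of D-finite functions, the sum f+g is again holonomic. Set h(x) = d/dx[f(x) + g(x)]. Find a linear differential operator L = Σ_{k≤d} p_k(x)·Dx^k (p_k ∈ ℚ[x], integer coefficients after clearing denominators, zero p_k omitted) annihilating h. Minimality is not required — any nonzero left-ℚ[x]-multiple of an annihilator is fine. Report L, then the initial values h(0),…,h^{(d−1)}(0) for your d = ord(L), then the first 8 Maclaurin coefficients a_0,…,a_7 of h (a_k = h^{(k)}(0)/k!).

L = (-6112·x + 99328·x^3 + 8192·x^5) + (-31 + 1072·x^2 + 25344·x^4 + 4096·x^6)·Dx + (-6112·x + 99328·x^3 + 8192·x^5)·Dx^2 + (-31 + 1072·x^2 + 25344·x^4 + 4096·x^6)·Dx^3  (order 3).
h: a_k = 5, 0, -129/2, 0, 24577/24, 0, -11796481/720, 0, …
ICs: h(0) = 5, h′(0) = 0, h′′(0) = -129.

f: a_k = 0, 1, 0, -1/6, 0, 1/120, 0, -1/5040, …
g: a_k = 0, 4, 0, -64/3, 0, 1024/5, 0, -16384/7, …
h₀=f+g: left-lcm gives L₀, ord ≤ 4.
h₀' ⇒ L via d/dx closure of L₀.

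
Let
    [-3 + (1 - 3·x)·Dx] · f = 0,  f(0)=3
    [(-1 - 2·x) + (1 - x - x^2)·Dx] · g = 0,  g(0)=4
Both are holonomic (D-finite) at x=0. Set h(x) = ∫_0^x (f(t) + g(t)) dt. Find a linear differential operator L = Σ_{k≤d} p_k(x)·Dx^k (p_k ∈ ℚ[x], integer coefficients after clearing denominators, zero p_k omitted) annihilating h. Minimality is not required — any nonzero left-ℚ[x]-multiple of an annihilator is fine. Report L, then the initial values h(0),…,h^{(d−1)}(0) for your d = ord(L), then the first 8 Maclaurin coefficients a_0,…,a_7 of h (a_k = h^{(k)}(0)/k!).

L = (-6 - 36·x + 18·x^2 - 18·x^3)·Dx + (14 - 18·x - 24·x^2 + 18·x^3 - 36·x^4)·Dx^2 + (-2 + 10·x - 15·x^2 + 10·x^3 - 9·x^5)·Dx^3  (order 3).
h: a_k = 0, 7, 13/2, 35/3, 93/4, 263/5, 761/6, 2239/7, …
ICs: h(0) = 0, h′(0) = 7, h′′(0) = 13.

f: a_k = 3, 9, 27, 81, 243, 729, 2187, 6561, …
g: a_k = 4, 4, 8, 12, 20, 32, 52, 84, …
Sum ⇒ L₀ = lclm(L_f,L_g) in ℚ(x)⟨Dx⟩.
h=∫h₀ ⇒ L = L₀·Dx.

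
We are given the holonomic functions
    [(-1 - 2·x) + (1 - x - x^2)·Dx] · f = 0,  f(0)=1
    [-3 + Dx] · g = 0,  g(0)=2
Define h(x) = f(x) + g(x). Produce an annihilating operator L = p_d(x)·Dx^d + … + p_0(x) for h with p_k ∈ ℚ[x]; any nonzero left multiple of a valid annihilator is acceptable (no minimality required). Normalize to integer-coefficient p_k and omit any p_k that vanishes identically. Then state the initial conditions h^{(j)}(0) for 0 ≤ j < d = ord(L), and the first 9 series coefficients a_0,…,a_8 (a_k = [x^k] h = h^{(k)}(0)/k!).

f: a_k = 1, 1, 2, 3, 5, 8, 13, 21, 34, …
g: a_k = 2, 6, 9, 9, 27/4, 81/20, 81/40, 243/280, 729/2240, …
L₀ := lclm(L_f,L_g); ord L₀ ≤ 1+1.
L = (-3 - 9·x - 45·x^2 - 18·x^3) + (-5 + 24·x + 15·x^2 - 18·x^3 - 9·x^4)·Dx + (2 - 7·x + 8·x^3 + 3·x^4)·Dx^2  (order 2).
h: a_k = 3, 7, 11, 12, 47/4, 241/20, 601/40, 6123/280, 76889/2240, …
ICs: h(0) = 3, h′(0) = 7.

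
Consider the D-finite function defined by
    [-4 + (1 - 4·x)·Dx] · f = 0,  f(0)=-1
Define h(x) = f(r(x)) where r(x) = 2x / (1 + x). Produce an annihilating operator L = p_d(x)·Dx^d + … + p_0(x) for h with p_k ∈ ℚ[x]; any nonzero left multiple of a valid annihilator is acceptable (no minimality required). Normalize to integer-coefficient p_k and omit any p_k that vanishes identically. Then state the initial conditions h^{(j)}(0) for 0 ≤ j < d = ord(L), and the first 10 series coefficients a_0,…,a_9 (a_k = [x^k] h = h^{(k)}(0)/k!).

f: a_k = -1, -4, -16, -64, -256, -1024, -4096, -16384, -65536, -262144, …
Change of var in L_f (x↦r) gives L₀.
L = 8 + (-1 + 6·x + 7·x^2)·Dx  (order 1).
h: a_k = -1, -8, -56, -392, -2744, -19208, -134456, -941192, -6588344, -46118408, …
ICs: h(0) = -1.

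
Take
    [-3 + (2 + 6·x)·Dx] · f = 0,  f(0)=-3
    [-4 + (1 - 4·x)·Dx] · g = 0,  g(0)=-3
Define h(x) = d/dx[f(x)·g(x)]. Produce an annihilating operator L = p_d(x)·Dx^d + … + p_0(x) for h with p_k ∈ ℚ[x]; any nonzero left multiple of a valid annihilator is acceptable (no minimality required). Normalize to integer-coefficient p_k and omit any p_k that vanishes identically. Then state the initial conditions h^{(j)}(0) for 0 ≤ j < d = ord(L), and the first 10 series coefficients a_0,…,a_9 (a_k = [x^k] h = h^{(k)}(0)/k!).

f: a_k = -3, -9/2, 27/8, -81/16, 1215/128, -5103/256, 45927/1024, -216513/2048, 8444007/32768, -42220035/65536, …
g: a_k = -3, -12, -48, -192, -768, -3072, -12288, -49152, -196608, -786432, …
Sym-product of L_f,L_g gives L₀ (≤ ord 1).
Differentiate: ansatz ord ≤ ord L₀ ⇒ L.
L = (167 + 792·x + 432·x^2) + (-22 - 2·x + 288·x^2 + 288·x^3)·Dx  (order 1).
h: a_k = 99/2, 1503/4, 36801/16, 388899/32, 15632505/256, 149658705/512, 2798175933/2048, 25557990795/4096, 1841315278185/65536, 16360787251845/131072, …
ICs: h(0) = 99/2.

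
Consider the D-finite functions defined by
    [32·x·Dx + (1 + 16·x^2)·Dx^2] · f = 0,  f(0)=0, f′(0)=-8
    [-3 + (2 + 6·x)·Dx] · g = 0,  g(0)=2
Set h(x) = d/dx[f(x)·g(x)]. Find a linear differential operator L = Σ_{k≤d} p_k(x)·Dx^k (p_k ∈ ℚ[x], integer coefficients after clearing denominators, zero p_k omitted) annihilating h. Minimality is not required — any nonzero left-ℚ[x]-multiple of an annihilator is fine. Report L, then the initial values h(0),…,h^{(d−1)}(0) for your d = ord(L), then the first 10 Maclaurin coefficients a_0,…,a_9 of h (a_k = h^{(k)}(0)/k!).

f: a_k = 0, -8, 0, 128/3, 0, -2048/5, 0, 32768/7, 0, -524288/9, …
g: a_k = 2, 3, -9/4, 27/8, -405/64, 1701/128, -15309/512, 72171/1024, -2814669/16384, 14073345/32768, …
Product ⇒ symmetric product L₀, ord ≤ 2.
Derive L from L₀ (diff closure).
L = (303 + 5760·x - 7200·x^2 - 55296·x^3 - 20736·x^4) + (364 + 3780·x + 4992·x^2 - 64512·x^3 - 193536·x^4 - 82944·x^5)·Dx + (36 - 40·x - 828·x^2 - 4096·x^3 - 24192·x^4 - 55296·x^5 - 27648·x^6)·Dx^2  (order 2).
h: a_k = -16, -48, 310, 404, -34583/8, -285867/40, 22966919/320, 56735583/560, -16044188045/14336, -70892563561/43008, …
ICs: h(0) = -16, h′(0) = -48.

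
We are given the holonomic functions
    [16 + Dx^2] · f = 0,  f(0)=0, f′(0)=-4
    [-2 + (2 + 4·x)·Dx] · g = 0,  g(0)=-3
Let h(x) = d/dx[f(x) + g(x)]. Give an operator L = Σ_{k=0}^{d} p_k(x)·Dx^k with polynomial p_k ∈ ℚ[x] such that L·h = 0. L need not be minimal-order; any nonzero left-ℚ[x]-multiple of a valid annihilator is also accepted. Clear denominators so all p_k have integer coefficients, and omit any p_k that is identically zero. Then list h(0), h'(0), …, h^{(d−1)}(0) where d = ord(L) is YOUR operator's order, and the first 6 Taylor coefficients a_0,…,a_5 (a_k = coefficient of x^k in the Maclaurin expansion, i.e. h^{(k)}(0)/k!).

f: a_k = 0, -4, 0, 32/3, 0, -128/15, …
g: a_k = -3, -3, 3/2, -3/2, 15/8, -21/8, …
h₀=f+g: left-lcm gives L₀, ord ≤ 3.
h₀' ⇒ L via d/dx closure of L₀.
L = (-496 - 1024·x - 1024·x^2) + (-304 - 1632·x - 3072·x^2 - 2048·x^3)·Dx + (-31 - 64·x - 64·x^2)·Dx^2 + (-19 - 102·x - 192·x^2 - 128·x^3)·Dx^3  (order 3).
h: a_k = -7, 3, 55/2, 15/2, -1339/24, 189/8, …
ICs: h(0) = -7, h′(0) = 3, h′′(0) = 55.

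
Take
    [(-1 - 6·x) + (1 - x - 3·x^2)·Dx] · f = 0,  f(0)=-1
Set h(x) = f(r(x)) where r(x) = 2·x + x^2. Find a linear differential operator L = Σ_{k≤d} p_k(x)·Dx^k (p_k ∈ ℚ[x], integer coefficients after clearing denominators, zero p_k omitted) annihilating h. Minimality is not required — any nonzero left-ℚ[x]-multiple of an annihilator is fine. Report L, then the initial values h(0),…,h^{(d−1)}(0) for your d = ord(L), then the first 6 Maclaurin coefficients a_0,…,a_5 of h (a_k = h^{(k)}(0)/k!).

L = (2 + 26·x + 36·x^2 + 12·x^3) + (-1 + 2·x + 13·x^2 + 12·x^3 + 3·x^4)·Dx  (order 1).
h: a_k = -1, -2, -17, -72, -392, -1930, …
ICs: h(0) = -1.

f: a_k = -1, -1, -4, -7, -19, -40, …
Substitute x→r, Dx→(1/r')Dx; clear ⇒ L₀.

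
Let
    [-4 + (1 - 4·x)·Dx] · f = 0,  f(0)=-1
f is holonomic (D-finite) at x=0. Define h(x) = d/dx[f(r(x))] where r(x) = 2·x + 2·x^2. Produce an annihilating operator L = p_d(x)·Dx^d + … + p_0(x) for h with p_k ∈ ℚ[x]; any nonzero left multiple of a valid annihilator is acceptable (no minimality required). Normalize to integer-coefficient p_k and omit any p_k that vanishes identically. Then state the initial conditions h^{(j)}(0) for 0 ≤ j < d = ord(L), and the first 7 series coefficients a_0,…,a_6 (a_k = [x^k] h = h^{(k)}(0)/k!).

L = (18 + 48·x + 48·x^2) + (-1 + 6·x + 24·x^2 + 16·x^3)·Dx  (order 1).
h: a_k = -8, -144, -1920, -22784, -253440, -2706432, -28098560, …
ICs: h(0) = -8.

f: a_k = -1, -4, -16, -64, -256, -1024, -4096, …
Substitute x→r, Dx→(1/r')Dx; clear ⇒ L₀.
Differentiate: ansatz ord ≤ ord L₀ ⇒ L.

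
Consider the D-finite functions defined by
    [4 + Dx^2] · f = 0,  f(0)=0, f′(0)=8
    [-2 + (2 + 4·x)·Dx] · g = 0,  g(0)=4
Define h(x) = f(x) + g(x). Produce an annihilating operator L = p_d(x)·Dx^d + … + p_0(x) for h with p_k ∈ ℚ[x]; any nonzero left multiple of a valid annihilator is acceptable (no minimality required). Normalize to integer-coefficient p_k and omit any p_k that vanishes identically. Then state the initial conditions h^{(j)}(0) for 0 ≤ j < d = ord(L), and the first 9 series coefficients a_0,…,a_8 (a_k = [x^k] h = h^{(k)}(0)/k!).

L = (-28 - 64·x - 64·x^2) + (12 + 88·x + 192·x^2 + 128·x^3)·Dx + (-7 - 16·x - 16·x^2)·Dx^2 + (3 + 22·x + 48·x^2 + 32·x^3)·Dx^3  (order 3).
h: a_k = 4, 12, -2, -10/3, -5/2, 137/30, -21/4, 10267/1260, -429/32, …
ICs: h(0) = 4, h′(0) = 12, h′′(0) = -4.

f: a_k = 0, 8, 0, -16/3, 0, 16/15, 0, -32/315, 0, …
g: a_k = 4, 4, -2, 2, -5/2, 7/2, -21/4, 33/4, -429/32, …
Weyl lclm of L_f,L_g ⇒ L₀ (ord ≤ 3).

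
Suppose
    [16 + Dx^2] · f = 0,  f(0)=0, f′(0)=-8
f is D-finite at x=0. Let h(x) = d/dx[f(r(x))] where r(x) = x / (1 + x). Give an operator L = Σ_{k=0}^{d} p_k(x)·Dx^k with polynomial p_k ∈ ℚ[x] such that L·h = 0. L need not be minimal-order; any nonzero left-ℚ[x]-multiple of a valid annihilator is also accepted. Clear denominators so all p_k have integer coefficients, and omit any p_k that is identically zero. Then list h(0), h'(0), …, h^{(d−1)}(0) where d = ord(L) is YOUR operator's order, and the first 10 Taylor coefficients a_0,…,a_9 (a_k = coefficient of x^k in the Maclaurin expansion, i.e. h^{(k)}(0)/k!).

L = (22 + 12·x + 6·x^2) + (6 + 18·x + 18·x^2 + 6·x^3)·Dx + (1 + 4·x + 6·x^2 + 4·x^3 + x^4)·Dx^2  (order 2).
h: a_k = -8, 16, 40, -224, 1544/3, -720, 19688/45, 40256/45, -240824/63, 540080/63, …
ICs: h(0) = -8, h′(0) = 16.

f: a_k = 0, -8, 0, 64/3, 0, -256/15, 0, 2048/315, 0, -4096/2835, …
h₀=f(r): pull back L_f along r ⇒ L₀.
Derive L from L₀ (diff closure).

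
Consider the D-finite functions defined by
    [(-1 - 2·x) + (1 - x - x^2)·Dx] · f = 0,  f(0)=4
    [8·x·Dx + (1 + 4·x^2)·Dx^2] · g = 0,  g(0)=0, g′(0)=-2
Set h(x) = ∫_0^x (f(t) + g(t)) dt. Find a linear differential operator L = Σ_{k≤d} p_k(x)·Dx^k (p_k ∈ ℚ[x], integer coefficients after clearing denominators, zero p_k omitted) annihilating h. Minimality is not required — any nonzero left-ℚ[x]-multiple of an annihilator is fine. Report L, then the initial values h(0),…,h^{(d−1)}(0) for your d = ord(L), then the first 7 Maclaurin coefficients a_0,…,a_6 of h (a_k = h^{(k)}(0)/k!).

L = (-16 + 64·x + 400·x^2 + 576·x^3 + 696·x^4 + 96·x^6)·Dx^2 + (13 + 24·x + 22·x^2 + 204·x^3 + 548·x^4 + 488·x^5 + 48·x^6 + 96·x^7)·Dx^3 + (-2 - 5·x - 14·x^2 + 2·x^3 - 13·x^4 + 92·x^5 + 48·x^6 + 16·x^7 + 16·x^8)·Dx^4  (order 4).
h: a_k = 0, 4, 1, 8/3, 11/3, 4, 64/15, …
ICs: h(0) = 0, h′(0) = 4, h′′(0) = 2, h′′′(0) = 16.

f: a_k = 4, 4, 8, 12, 20, 32, 52, …
g: a_k = 0, -2, 0, 8/3, 0, -32/5, 0, …
L₀ := lclm(L_f,L_g); ord L₀ ≤ 1+2.
h=∫₀ˣh₀: take L = L₀·Dx.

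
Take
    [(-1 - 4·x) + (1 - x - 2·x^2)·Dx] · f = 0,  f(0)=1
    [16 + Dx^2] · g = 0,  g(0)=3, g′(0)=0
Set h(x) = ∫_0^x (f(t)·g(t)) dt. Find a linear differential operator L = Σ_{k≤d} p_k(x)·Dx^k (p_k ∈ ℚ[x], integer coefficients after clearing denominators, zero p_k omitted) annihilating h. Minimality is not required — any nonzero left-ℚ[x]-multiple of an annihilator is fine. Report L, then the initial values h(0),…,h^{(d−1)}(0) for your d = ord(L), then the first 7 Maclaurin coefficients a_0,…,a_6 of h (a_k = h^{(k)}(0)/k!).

f: a_k = 1, 1, 3, 5, 11, 21, 43, …
g: a_k = 3, 0, -24, 0, 32, 0, -256/15, …
Product ⇒ symmetric product L₀, ord ≤ 2.
h=∫h₀ ⇒ L = L₀·Dx.
L = (-12 + 16·x + 32·x^2)·Dx + (2 + 8·x)·Dx^2 + (-1 + x + 2·x^2)·Dx^3  (order 3).
h: a_k = 0, 3, 3/2, -5, -9/4, -7/5, -25/6, …
ICs: h(0) = 0, h′(0) = 3, h′′(0) = 3.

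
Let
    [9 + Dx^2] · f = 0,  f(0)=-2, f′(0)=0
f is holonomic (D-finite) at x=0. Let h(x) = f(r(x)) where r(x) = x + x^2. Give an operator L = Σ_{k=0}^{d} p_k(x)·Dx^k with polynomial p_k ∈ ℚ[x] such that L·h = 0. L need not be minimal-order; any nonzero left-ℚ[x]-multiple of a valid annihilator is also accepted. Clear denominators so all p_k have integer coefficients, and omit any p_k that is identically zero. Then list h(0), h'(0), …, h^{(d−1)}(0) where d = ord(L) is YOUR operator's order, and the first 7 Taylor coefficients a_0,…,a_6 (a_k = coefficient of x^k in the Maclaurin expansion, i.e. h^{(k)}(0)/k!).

L = (9 + 54·x + 108·x^2 + 72·x^3) - 2·Dx + (1 + 2·x)·Dx^2  (order 2).
h: a_k = -2, 0, 9, 18, 9/4, -27, -1539/40, …
ICs: h(0) = -2, h′(0) = 0.

f: a_k = -2, 0, 9, 0, -27/4, 0, 81/40, …
h₀=f(r): pull back L_f along r ⇒ L₀.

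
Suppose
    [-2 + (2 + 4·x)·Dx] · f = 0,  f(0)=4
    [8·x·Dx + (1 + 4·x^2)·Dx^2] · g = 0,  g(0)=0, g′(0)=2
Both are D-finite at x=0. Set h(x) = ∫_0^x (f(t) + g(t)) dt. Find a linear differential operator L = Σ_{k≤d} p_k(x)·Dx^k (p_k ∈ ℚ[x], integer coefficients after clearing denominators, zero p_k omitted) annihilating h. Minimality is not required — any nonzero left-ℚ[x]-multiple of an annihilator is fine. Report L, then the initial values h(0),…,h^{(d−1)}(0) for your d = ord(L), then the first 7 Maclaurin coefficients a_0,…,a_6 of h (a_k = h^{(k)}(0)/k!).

f: a_k = 4, 4, -2, 2, -5/2, 7/2, -21/4, …
g: a_k = 0, 2, 0, -8/3, 0, 32/5, 0, …
h₀=f+g: left-lcm gives L₀, ord ≤ 3.
h=∫h₀ ⇒ L = L₀·Dx.
L = (-8 - 40·x + 96·x^2 + 96·x^3)·Dx^2 + (-11 - 32·x + 40·x^2 + 384·x^3 + 336·x^4)·Dx^3 + (-1 + 6·x + 24·x^2 + 48·x^3 + 112·x^4 + 96·x^5)·Dx^4  (order 4).
h: a_k = 0, 4, 3, -2/3, -1/6, -1/2, 33/20, …
ICs: h(0) = 0, h′(0) = 4, h′′(0) = 6, h′′′(0) = -4.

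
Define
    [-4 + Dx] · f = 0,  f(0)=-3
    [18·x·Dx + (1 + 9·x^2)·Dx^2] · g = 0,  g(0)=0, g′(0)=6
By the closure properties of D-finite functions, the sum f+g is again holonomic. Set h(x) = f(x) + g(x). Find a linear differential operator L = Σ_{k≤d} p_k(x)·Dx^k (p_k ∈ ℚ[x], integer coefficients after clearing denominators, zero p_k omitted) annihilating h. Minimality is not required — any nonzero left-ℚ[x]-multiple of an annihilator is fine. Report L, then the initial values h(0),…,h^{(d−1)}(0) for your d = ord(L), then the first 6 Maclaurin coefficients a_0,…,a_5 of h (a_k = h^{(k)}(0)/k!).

f: a_k = -3, -12, -24, -32, -32, -128/5, …
g: a_k = 0, 6, 0, -18, 0, 486/5, …
h₀=f+g: left-lcm gives L₀, ord ≤ 3.
L = (36 - 144·x - 972·x^2 - 1296·x^3)·Dx + (-17 + 99·x^2 - 648·x^4)·Dx^2 + (2 + 9·x + 36·x^2 + 81·x^3 + 162·x^4)·Dx^3  (order 3).
h: a_k = -3, -6, -24, -50, -32, 358/5, …
ICs: h(0) = -3, h′(0) = -6, h′′(0) = -48.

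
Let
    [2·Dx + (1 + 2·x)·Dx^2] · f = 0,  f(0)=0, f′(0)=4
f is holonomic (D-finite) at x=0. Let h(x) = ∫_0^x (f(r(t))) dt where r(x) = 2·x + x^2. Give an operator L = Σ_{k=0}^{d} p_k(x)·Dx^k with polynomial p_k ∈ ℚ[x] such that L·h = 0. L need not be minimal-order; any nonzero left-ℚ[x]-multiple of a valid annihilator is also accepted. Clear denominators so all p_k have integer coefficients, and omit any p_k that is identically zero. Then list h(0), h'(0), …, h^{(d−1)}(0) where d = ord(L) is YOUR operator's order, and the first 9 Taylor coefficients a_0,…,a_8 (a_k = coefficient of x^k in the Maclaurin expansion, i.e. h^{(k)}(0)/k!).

L = (3 + 4·x + 2·x^2)·Dx^2 + (1 + 5·x + 6·x^2 + 2·x^3)·Dx^3  (order 3).
h: a_k = 0, 0, 4, -4, 20/3, -68/5, 464/15, -528/7, 1352/7, …
ICs: h(0) = 0, h′(0) = 0, h′′(0) = 8.

f: a_k = 0, 4, -4, 16/3, -8, 64/5, -64/3, 256/7, -64, …
Substitute x→r, Dx→(1/r')Dx; clear ⇒ L₀.
Integrate: L := L₀·Dx.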